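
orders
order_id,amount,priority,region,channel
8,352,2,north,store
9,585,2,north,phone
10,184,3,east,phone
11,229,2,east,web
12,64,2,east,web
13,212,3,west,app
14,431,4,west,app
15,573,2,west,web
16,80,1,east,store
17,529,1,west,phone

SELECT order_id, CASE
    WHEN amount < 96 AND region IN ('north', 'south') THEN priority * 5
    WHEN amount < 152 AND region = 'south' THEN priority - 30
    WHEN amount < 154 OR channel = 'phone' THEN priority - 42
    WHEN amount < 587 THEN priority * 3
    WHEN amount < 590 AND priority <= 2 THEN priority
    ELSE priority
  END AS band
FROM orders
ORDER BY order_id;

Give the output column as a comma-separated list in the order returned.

6, -40, -39, 6, -40, 9, 12, 6, -41, -41

order_id=8: amount < 587 → 6
order_id=9: amount < 154 OR channel = 'phone' → -40
order_id=10: amount < 154 OR channel = 'phone' → -39
order_id=11: amount < 587 → 6
order_id=12: amount < 154 OR channel = 'phone' → -40
order_id=13: amount < 587 → 9
order_id=14: amount < 587 → 12
order_id=15: amount < 587 → 6
order_id=16: amount < 154 OR channel = 'phone' → -41
order_id=17: amount < 154 OR channel = 'phone' → -41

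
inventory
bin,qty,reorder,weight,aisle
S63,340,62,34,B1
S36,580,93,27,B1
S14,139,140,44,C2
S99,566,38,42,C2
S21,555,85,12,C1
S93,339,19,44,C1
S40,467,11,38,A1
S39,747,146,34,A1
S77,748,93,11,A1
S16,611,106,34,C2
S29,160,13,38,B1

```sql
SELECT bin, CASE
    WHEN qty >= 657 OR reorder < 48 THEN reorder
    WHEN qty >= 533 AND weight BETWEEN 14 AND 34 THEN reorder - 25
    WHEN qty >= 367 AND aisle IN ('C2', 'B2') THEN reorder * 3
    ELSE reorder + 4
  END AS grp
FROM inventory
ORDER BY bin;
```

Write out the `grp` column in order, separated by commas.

bin=S14: ELSE → 144
bin=S16: qty >= 533 AND weight BETWEEN 14 AND 34 → 81
bin=S21: ELSE → 89
bin=S29: qty >= 657 OR reorder < 48 → 13
bin=S36: qty >= 533 AND weight BETWEEN 14 AND 34 → 68
bin=S39: qty >= 657 OR reorder < 48 → 146
bin=S40: qty >= 657 OR reorder < 48 → 11
bin=S63: ELSE → 66
bin=S77: qty >= 657 OR reorder < 48 → 93
bin=S93: qty >= 657 OR reorder < 48 → 19
bin=S99: qty >= 657 OR reorder < 48 → 38

144, 81, 89, 13, 68, 146, 11, 66, 93, 19, 38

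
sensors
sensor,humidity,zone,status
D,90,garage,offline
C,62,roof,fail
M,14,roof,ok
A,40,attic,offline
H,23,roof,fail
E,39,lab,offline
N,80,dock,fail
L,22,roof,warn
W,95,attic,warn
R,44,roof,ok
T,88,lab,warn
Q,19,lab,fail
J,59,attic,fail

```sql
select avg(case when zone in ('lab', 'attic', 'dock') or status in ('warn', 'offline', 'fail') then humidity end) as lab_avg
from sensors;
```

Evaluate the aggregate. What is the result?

56.0909090909

sensor=D: ✓ → 90
sensor=C: ✓ → 62
sensor=M: ✗
sensor=A: ✓ → 40
sensor=H: ✓ → 23
sensor=E: ✓ → 39
sensor=N: ✓ → 80
sensor=L: ✓ → 22
sensor=W: ✓ → 95
sensor=R: ✗
sensor=T: ✓ → 88
sensor=Q: ✓ → 19
sensor=J: ✓ → 59
lab_avg = (90 + 62 + 40 + 23 + 39 + 80 + 22 + 95 + 88 + 19 + 59) / 11 = 56.0909090909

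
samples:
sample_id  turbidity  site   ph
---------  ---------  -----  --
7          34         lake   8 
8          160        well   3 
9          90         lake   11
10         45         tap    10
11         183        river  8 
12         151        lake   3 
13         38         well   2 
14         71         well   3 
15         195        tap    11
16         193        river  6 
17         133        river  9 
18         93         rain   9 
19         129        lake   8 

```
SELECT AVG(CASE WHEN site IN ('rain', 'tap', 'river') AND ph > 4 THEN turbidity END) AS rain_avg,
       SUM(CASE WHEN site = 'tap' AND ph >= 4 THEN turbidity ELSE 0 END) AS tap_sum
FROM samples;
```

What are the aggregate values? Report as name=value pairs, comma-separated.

rain_avg=140.3333333333, tap_sum=240

[rain_avg: site IN ('rain', 'tap', 'river') AND ph > 4]
sample_id=7: ✗
sample_id=8: ✗
sample_id=9: ✗
sample_id=10: ✓ → 45
sample_id=11: ✓ → 183
sample_id=12: ✗
sample_id=13: ✗
sample_id=14: ✗
sample_id=15: ✓ → 195
sample_id=16: ✓ → 193
sample_id=17: ✓ → 133
sample_id=18: ✓ → 93
sample_id=19: ✗
rain_avg = (45 + 183 + 195 + 193 + 133 + 93) / 6 = 140.3333333333
—
[tap_sum: site = 'tap' AND ph >= 4]
sample_id=7: ✗
sample_id=8: ✗
sample_id=9: ✗
sample_id=10: ✓ → 45
sample_id=11: ✗
sample_id=12: ✗
sample_id=13: ✗
sample_id=14: ✗
sample_id=15: ✓ → 195
sample_id=16: ✗
sample_id=17: ✗
sample_id=18: ✗
sample_id=19: ✗
tap_sum = 45 + 195 = 240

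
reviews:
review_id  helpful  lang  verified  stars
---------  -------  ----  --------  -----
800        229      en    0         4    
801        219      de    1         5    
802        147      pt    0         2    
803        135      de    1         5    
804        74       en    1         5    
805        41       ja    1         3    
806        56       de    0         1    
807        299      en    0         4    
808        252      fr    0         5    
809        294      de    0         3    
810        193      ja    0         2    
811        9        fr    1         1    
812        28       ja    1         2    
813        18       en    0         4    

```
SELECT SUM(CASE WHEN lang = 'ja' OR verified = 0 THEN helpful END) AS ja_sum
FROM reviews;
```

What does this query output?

review_id=800: ✓ → 229
review_id=801: ✗
review_id=802: ✓ → 147
review_id=803: ✗
review_id=804: ✗
review_id=805: ✓ → 41
review_id=806: ✓ → 56
review_id=807: ✓ → 299
review_id=808: ✓ → 252
review_id=809: ✓ → 294
review_id=810: ✓ → 193
review_id=811: ✗
review_id=812: ✓ → 28
review_id=813: ✓ → 18
ja_sum = 229 + 147 + 41 + 56 + 299 + 252 + 294 + 193 + 28 + 18 = 1557

1557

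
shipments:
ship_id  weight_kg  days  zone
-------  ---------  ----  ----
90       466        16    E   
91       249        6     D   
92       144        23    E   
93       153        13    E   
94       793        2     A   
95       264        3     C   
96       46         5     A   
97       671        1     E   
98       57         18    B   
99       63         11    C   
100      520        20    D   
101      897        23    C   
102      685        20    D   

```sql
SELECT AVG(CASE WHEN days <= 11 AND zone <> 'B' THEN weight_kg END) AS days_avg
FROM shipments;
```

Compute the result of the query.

ship_id=90: ✗
ship_id=91: ✓ → 249
ship_id=92: ✗
ship_id=93: ✗
ship_id=94: ✓ → 793
ship_id=95: ✓ → 264
ship_id=96: ✓ → 46
ship_id=97: ✓ → 671
ship_id=98: ✗
ship_id=99: ✓ → 63
ship_id=100: ✗
ship_id=101: ✗
ship_id=102: ✗
days_avg = (249 + 793 + 264 + 46 + 671 + 63) / 6 = 347.6666666667

347.6666666667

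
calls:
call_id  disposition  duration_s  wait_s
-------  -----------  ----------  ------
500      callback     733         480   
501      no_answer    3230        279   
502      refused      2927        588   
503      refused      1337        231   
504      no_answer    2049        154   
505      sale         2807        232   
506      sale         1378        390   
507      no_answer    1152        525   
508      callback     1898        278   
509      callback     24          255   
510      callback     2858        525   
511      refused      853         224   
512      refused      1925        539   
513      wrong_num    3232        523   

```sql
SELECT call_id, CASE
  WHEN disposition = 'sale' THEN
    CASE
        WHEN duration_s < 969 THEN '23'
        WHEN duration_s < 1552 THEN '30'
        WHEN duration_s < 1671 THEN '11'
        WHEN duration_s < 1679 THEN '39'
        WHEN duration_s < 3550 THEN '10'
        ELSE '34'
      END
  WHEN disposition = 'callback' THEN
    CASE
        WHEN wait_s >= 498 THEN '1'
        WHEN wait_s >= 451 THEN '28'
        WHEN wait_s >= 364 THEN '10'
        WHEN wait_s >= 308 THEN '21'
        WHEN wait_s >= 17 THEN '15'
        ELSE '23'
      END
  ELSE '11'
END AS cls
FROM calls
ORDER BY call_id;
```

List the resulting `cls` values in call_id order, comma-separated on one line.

call_id=500: disposition='callback' → inner[wait_s >= 451] → 28
call_id=501: disposition='no_answer' → outer ELSE → 11
call_id=502: disposition='refused' → outer ELSE → 11
call_id=503: disposition='refused' → outer ELSE → 11
call_id=504: disposition='no_answer' → outer ELSE → 11
call_id=505: disposition='sale' → inner[duration_s < 3550] → 10
call_id=506: disposition='sale' → inner[duration_s < 1552] → 30
call_id=507: disposition='no_answer' → outer ELSE → 11
call_id=508: disposition='callback' → inner[wait_s >= 17] → 15
call_id=509: disposition='callback' → inner[wait_s >= 17] → 15
call_id=510: disposition='callback' → inner[wait_s >= 498] → 1
call_id=511: disposition='refused' → outer ELSE → 11
call_id=512: disposition='refused' → outer ELSE → 11
call_id=513: disposition='wrong_num' → outer ELSE → 11

28, 11, 11, 11, 11, 10, 30, 11, 15, 15, 1, 11, 11, 11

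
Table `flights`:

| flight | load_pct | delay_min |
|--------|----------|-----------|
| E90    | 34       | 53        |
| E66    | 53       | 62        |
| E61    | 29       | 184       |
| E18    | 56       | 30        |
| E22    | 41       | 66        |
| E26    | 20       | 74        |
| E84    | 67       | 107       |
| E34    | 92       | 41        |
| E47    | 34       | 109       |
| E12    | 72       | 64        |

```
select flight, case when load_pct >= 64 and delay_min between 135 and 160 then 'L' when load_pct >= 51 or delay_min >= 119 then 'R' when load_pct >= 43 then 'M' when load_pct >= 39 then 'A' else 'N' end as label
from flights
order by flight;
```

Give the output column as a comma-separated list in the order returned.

R, R, A, N, R, N, R, R, R, N

flight=E12: load_pct >= 51 or delay_min >= 119 → R
flight=E18: load_pct >= 51 or delay_min >= 119 → R
flight=E22: load_pct >= 39 → A
flight=E26: ELSE → N
flight=E34: load_pct >= 51 or delay_min >= 119 → R
flight=E47: ELSE → N
flight=E61: load_pct >= 51 or delay_min >= 119 → R
flight=E66: load_pct >= 51 or delay_min >= 119 → R
flight=E84: load_pct >= 51 or delay_min >= 119 → R
flight=E90: ELSE → N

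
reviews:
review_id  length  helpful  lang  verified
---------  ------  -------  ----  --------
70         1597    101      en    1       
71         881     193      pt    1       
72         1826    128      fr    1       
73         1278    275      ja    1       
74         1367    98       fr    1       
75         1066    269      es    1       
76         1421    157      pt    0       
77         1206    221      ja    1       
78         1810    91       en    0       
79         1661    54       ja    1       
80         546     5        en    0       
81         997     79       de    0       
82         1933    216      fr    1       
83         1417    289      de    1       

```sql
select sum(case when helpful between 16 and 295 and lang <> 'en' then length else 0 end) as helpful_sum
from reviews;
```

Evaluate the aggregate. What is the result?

review_id=70: ✗
review_id=71: ✓ → 881
review_id=72: ✓ → 1826
review_id=73: ✓ → 1278
review_id=74: ✓ → 1367
review_id=75: ✓ → 1066
review_id=76: ✓ → 1421
review_id=77: ✓ → 1206
review_id=78: ✗
review_id=79: ✓ → 1661
review_id=80: ✗
review_id=81: ✓ → 997
review_id=82: ✓ → 1933
review_id=83: ✓ → 1417
helpful_sum = 881 + 1826 + 1278 + 1367 + 1066 + 1421 + 1206 + 1661 + 997 + 1933 + 1417 = 15053

15053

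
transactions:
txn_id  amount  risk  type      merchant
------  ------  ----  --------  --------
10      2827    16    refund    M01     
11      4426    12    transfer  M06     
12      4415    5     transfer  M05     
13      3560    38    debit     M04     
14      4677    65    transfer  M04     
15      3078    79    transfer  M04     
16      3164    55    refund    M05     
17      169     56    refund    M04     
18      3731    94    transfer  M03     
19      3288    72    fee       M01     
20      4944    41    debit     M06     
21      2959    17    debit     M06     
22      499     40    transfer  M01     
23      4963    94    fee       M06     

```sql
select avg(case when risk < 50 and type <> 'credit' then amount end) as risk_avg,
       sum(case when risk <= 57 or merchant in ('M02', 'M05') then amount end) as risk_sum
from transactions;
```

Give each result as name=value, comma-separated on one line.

[risk_avg: risk < 50 and type <> 'credit']
txn_id=10: ✓ → 2827
txn_id=11: ✓ → 4426
txn_id=12: ✓ → 4415
txn_id=13: ✓ → 3560
txn_id=14: ✗
txn_id=15: ✗
txn_id=16: ✗
txn_id=17: ✗
txn_id=18: ✗
txn_id=19: ✗
txn_id=20: ✓ → 4944
txn_id=21: ✓ → 2959
txn_id=22: ✓ → 499
txn_id=23: ✗
risk_avg = (2827 + 4426 + 4415 + 3560 + 4944 + 2959 + 499) / 7 = 3375.7142857143
—
[risk_sum: risk <= 57 or merchant in ('M02', 'M05')]
txn_id=10: ✓ → 2827
txn_id=11: ✓ → 4426
txn_id=12: ✓ → 4415
txn_id=13: ✓ → 3560
txn_id=14: ✗
txn_id=15: ✗
txn_id=16: ✓ → 3164
txn_id=17: ✓ → 169
txn_id=18: ✗
txn_id=19: ✗
txn_id=20: ✓ → 4944
txn_id=21: ✓ → 2959
txn_id=22: ✓ → 499
txn_id=23: ✗
risk_sum = 2827 + 4426 + 4415 + 3560 + 3164 + 169 + 4944 + 2959 + 499 = 26963

risk_avg=3375.7142857143, risk_sum=26963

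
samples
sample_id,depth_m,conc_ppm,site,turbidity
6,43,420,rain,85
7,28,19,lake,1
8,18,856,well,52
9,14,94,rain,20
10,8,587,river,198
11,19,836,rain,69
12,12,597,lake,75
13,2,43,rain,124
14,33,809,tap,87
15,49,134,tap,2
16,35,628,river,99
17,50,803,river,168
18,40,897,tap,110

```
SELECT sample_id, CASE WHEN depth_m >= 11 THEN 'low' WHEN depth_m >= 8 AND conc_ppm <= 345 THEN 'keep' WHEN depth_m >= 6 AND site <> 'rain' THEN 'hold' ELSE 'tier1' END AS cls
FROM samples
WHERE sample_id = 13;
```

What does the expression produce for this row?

sample_id = 13: depth_m=2, conc_ppm=43, site=rain, turbidity=124.
depth_m >= 11 → false
depth_m >= 8 AND conc_ppm <= 345 → false
depth_m >= 6 AND site <> 'rain' → false
No prior WHEN matched → ELSE → tier1

tier1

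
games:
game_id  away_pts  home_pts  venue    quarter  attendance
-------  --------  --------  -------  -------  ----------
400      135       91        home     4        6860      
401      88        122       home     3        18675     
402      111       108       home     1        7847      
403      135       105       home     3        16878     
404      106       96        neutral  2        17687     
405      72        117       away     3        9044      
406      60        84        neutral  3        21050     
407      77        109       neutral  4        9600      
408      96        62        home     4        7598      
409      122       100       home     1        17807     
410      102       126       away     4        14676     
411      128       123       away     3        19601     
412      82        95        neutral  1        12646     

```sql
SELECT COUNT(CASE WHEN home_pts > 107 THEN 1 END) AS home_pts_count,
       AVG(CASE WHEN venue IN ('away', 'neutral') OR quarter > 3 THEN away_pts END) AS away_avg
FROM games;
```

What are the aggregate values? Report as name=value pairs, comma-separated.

[home_pts_count: home_pts > 107]
game_id=400: ✗
game_id=401: ✓ → 1
game_id=402: ✓ → 1
game_id=403: ✗
game_id=404: ✗
game_id=405: ✓ → 1
game_id=406: ✗
game_id=407: ✓ → 1
game_id=408: ✗
game_id=409: ✗
game_id=410: ✓ → 1
game_id=411: ✓ → 1
game_id=412: ✗
home_pts_count = COUNT(1, 1, 1, 1, 1, 1) = 6
—
[away_avg: venue IN ('away', 'neutral') OR quarter > 3]
game_id=400: ✓ → 135
game_id=401: ✗
game_id=402: ✗
game_id=403: ✗
game_id=404: ✓ → 106
game_id=405: ✓ → 72
game_id=406: ✓ → 60
game_id=407: ✓ → 77
game_id=408: ✓ → 96
game_id=409: ✗
game_id=410: ✓ → 102
game_id=411: ✓ → 128
game_id=412: ✓ → 82
away_avg = (135 + 106 + 72 + 60 + 77 + 96 + 102 + 128 + 82) / 9 = 95.3333333333

home_pts_count=6, away_avg=95.3333333333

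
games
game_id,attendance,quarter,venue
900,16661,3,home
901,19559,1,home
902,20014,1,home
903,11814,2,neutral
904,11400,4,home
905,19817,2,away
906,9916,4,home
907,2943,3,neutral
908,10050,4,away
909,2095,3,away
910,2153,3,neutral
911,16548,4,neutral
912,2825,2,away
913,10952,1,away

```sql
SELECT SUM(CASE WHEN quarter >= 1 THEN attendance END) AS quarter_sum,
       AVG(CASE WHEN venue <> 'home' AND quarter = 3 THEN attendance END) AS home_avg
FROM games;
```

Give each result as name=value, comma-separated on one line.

quarter_sum=156747, home_avg=2397

[quarter_sum: quarter >= 1]
game_id=900: ✓ → 16661
game_id=901: ✓ → 19559
game_id=902: ✓ → 20014
game_id=903: ✓ → 11814
game_id=904: ✓ → 11400
game_id=905: ✓ → 19817
game_id=906: ✓ → 9916
game_id=907: ✓ → 2943
game_id=908: ✓ → 10050
game_id=909: ✓ → 2095
game_id=910: ✓ → 2153
game_id=911: ✓ → 16548
game_id=912: ✓ → 2825
game_id=913: ✓ → 10952
quarter_sum = 16661 + 19559 + 20014 + 11814 + 11400 + 19817 + 9916 + 2943 + 10050 + 2095 + 2153 + 16548 + 2825 + 10952 = 156747
—
[home_avg: venue <> 'home' AND quarter = 3]
game_id=900: ✗
game_id=901: ✗
game_id=902: ✗
game_id=903: ✗
game_id=904: ✗
game_id=905: ✗
game_id=906: ✗
game_id=907: ✓ → 2943
game_id=908: ✗
game_id=909: ✓ → 2095
game_id=910: ✓ → 2153
game_id=911: ✗
game_id=912: ✗
game_id=913: ✗
home_avg = (2943 + 2095 + 2153) / 3 = 2397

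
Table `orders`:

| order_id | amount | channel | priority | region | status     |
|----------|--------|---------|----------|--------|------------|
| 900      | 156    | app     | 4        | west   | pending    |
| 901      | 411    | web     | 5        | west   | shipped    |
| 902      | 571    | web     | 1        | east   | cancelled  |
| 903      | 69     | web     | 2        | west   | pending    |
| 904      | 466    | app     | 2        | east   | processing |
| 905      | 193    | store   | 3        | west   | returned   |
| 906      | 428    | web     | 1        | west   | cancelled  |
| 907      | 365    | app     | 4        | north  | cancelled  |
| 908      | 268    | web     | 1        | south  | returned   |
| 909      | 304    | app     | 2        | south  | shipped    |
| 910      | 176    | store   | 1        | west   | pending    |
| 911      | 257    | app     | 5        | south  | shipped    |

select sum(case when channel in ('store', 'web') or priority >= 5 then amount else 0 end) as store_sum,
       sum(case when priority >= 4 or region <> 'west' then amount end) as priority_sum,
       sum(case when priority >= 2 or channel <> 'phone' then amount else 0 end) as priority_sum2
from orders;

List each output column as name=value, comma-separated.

[store_sum: channel in ('store', 'web') or priority >= 5]
order_id=900: ✗
order_id=901: ✓ → 411
order_id=902: ✓ → 571
order_id=903: ✓ → 69
order_id=904: ✗
order_id=905: ✓ → 193
order_id=906: ✓ → 428
order_id=907: ✗
order_id=908: ✓ → 268
order_id=909: ✗
order_id=910: ✓ → 176
order_id=911: ✓ → 257
store_sum = 411 + 571 + 69 + 193 + 428 + 268 + 176 + 257 = 2373
—
[priority_sum: priority >= 4 or region <> 'west']
order_id=900: ✓ → 156
order_id=901: ✓ → 411
order_id=902: ✓ → 571
order_id=903: ✗
order_id=904: ✓ → 466
order_id=905: ✗
order_id=906: ✗
order_id=907: ✓ → 365
order_id=908: ✓ → 268
order_id=909: ✓ → 304
order_id=910: ✗
order_id=911: ✓ → 257
priority_sum = 156 + 411 + 571 + 466 + 365 + 268 + 304 + 257 = 2798
—
[priority_sum2: priority >= 2 or channel <> 'phone']
order_id=900: ✓ → 156
order_id=901: ✓ → 411
order_id=902: ✓ → 571
order_id=903: ✓ → 69
order_id=904: ✓ → 466
order_id=905: ✓ → 193
order_id=906: ✓ → 428
order_id=907: ✓ → 365
order_id=908: ✓ → 268
order_id=909: ✓ → 304
order_id=910: ✓ → 176
order_id=911: ✓ → 257
priority_sum2 = 156 + 411 + 571 + 69 + 466 + 193 + 428 + 365 + 268 + 304 + 176 + 257 = 3664

store_sum=2373, priority_sum=2798, priority_sum2=3664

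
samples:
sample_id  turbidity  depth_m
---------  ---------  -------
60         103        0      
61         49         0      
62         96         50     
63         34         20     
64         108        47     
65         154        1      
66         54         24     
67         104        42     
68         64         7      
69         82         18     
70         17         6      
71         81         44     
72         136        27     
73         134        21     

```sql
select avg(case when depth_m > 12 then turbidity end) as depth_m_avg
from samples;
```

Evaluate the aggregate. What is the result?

92.1111111111

sample_id=60: ✗
sample_id=61: ✗
sample_id=62: ✓ → 96
sample_id=63: ✓ → 34
sample_id=64: ✓ → 108
sample_id=65: ✗
sample_id=66: ✓ → 54
sample_id=67: ✓ → 104
sample_id=68: ✗
sample_id=69: ✓ → 82
sample_id=70: ✗
sample_id=71: ✓ → 81
sample_id=72: ✓ → 136
sample_id=73: ✓ → 134
depth_m_avg = (96 + 34 + 108 + 54 + 104 + 82 + 81 + 136 + 134) / 9 = 92.1111111111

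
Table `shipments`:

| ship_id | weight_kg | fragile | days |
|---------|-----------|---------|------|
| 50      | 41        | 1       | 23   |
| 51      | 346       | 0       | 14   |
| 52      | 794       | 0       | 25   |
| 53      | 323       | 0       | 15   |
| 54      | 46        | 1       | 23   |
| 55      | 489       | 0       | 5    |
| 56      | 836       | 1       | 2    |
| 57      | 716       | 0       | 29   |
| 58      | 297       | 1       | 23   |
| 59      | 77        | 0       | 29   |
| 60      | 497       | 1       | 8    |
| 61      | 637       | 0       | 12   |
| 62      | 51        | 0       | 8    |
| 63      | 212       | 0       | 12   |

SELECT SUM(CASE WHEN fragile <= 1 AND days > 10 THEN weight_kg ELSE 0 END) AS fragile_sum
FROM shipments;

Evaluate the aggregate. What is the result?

ship_id=50: ✓ → 41
ship_id=51: ✓ → 346
ship_id=52: ✓ → 794
ship_id=53: ✓ → 323
ship_id=54: ✓ → 46
ship_id=55: ✗
ship_id=56: ✗
ship_id=57: ✓ → 716
ship_id=58: ✓ → 297
ship_id=59: ✓ → 77
ship_id=60: ✗
ship_id=61: ✓ → 637
ship_id=62: ✗
ship_id=63: ✓ → 212
fragile_sum = 41 + 346 + 794 + 323 + 46 + 716 + 297 + 77 + 637 + 212 = 3489

3489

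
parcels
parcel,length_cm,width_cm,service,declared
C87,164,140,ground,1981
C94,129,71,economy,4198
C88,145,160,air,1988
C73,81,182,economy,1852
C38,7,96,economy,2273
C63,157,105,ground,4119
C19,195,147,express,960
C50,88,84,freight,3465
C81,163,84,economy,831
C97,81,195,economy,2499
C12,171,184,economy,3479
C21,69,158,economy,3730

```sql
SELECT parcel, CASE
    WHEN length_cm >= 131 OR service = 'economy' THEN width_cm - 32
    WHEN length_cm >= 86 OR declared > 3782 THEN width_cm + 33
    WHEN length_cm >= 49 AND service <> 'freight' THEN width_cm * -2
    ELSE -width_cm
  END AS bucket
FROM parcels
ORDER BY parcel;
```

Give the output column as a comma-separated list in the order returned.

parcel=C12: length_cm >= 131 OR service = 'economy' → 152
parcel=C19: length_cm >= 131 OR service = 'economy' → 115
parcel=C21: length_cm >= 131 OR service = 'economy' → 126
parcel=C38: length_cm >= 131 OR service = 'economy' → 64
parcel=C50: length_cm >= 86 OR declared > 3782 → 117
parcel=C63: length_cm >= 131 OR service = 'economy' → 73
parcel=C73: length_cm >= 131 OR service = 'economy' → 150
parcel=C81: length_cm >= 131 OR service = 'economy' → 52
parcel=C87: length_cm >= 131 OR service = 'economy' → 108
parcel=C88: length_cm >= 131 OR service = 'economy' → 128
parcel=C94: length_cm >= 131 OR service = 'economy' → 39
parcel=C97: length_cm >= 131 OR service = 'economy' → 163

152, 115, 126, 64, 117, 73, 150, 52, 108, 128, 39, 163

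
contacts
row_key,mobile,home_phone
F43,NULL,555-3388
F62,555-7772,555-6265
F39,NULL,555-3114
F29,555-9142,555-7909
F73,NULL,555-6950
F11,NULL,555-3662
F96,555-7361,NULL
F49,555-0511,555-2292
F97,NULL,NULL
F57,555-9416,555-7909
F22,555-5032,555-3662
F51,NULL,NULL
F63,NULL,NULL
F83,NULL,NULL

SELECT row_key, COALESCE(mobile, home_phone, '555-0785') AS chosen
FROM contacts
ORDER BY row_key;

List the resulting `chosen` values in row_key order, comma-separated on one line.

row_key=F11: mobile=NULL, home_phone=555-3662 → 555-3662
row_key=F22: mobile=555-5032 → 555-5032
row_key=F29: mobile=555-9142 → 555-9142
row_key=F39: mobile=NULL, home_phone=555-3114 → 555-3114
row_key=F43: mobile=NULL, home_phone=555-3388 → 555-3388
row_key=F49: mobile=555-0511 → 555-0511
row_key=F51: mobile=NULL, home_phone=NULL, → literal 555-0785 → 555-0785
row_key=F57: mobile=555-9416 → 555-9416
row_key=F62: mobile=555-7772 → 555-7772
row_key=F63: mobile=NULL, home_phone=NULL, → literal 555-0785 → 555-0785
row_key=F73: mobile=NULL, home_phone=555-6950 → 555-6950
row_key=F83: mobile=NULL, home_phone=NULL, → literal 555-0785 → 555-0785
row_key=F96: mobile=555-7361 → 555-7361
row_key=F97: mobile=NULL, home_phone=NULL, → literal 555-0785 → 555-0785

555-3662, 555-5032, 555-9142, 555-3114, 555-3388, 555-0511, 555-0785, 555-9416, 555-7772, 555-0785, 555-6950, 555-0785, 555-7361, 555-0785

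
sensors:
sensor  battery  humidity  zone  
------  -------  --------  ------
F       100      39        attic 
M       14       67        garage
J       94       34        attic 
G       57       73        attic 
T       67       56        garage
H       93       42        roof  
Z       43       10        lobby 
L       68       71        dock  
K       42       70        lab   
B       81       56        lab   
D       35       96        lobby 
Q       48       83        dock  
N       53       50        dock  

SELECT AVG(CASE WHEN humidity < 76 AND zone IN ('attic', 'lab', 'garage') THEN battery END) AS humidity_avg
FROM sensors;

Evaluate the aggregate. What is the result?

sensor=F: ✓ → 100
sensor=M: ✓ → 14
sensor=J: ✓ → 94
sensor=G: ✓ → 57
sensor=T: ✓ → 67
sensor=H: ✗
sensor=Z: ✗
sensor=L: ✗
sensor=K: ✓ → 42
sensor=B: ✓ → 81
sensor=D: ✗
sensor=Q: ✗
sensor=N: ✗
humidity_avg = (100 + 14 + 94 + 57 + 67 + 42 + 81) / 7 = 65

65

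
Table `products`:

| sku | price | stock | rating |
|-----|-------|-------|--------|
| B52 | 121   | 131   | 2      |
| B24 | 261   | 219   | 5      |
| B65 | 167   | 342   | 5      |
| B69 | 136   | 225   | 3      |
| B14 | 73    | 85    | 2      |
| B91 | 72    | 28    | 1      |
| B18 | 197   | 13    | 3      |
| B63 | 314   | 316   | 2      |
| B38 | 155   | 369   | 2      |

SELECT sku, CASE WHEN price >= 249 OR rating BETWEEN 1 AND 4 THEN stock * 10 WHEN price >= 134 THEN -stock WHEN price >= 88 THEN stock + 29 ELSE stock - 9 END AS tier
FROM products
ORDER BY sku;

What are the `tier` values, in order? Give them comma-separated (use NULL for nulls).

sku=B14: price >= 249 OR rating BETWEEN 1 AND 4 → 850
sku=B18: price >= 249 OR rating BETWEEN 1 AND 4 → 130
sku=B24: price >= 249 OR rating BETWEEN 1 AND 4 → 2190
sku=B38: price >= 249 OR rating BETWEEN 1 AND 4 → 3690
sku=B52: price >= 249 OR rating BETWEEN 1 AND 4 → 1310
sku=B63: price >= 249 OR rating BETWEEN 1 AND 4 → 3160
sku=B65: price >= 134 → -342
sku=B69: price >= 249 OR rating BETWEEN 1 AND 4 → 2250
sku=B91: price >= 249 OR rating BETWEEN 1 AND 4 → 280

850, 130, 2190, 3690, 1310, 3160, -342, 2250, 280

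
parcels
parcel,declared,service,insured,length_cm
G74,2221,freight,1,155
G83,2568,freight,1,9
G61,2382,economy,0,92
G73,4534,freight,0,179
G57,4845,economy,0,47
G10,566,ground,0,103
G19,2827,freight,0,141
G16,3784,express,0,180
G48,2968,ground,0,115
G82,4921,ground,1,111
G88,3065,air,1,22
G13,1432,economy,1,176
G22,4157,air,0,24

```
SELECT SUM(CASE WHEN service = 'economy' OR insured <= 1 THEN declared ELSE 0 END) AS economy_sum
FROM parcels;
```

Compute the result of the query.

parcel=G74: ✓ → 2221
parcel=G83: ✓ → 2568
parcel=G61: ✓ → 2382
parcel=G73: ✓ → 4534
parcel=G57: ✓ → 4845
parcel=G10: ✓ → 566
parcel=G19: ✓ → 2827
parcel=G16: ✓ → 3784
parcel=G48: ✓ → 2968
parcel=G82: ✓ → 4921
parcel=G88: ✓ → 3065
parcel=G13: ✓ → 1432
parcel=G22: ✓ → 4157
economy_sum = 2221 + 2568 + 2382 + 4534 + 4845 + 566 + 2827 + 3784 + 2968 + 4921 + 3065 + 1432 + 4157 = 40270

40270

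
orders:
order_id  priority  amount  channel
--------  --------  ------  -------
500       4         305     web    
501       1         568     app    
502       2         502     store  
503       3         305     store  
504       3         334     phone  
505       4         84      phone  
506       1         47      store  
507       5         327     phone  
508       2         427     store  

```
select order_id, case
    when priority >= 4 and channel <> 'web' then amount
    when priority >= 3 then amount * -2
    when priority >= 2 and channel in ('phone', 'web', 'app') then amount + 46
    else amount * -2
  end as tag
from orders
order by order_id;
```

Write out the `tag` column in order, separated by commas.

-610, -1136, -1004, -610, -668, 84, -94, 327, -854

order_id=500: priority >= 3 → -610
order_id=501: ELSE → -1136
order_id=502: ELSE → -1004
order_id=503: priority >= 3 → -610
order_id=504: priority >= 3 → -668
order_id=505: priority >= 4 and channel <> 'web' → 84
order_id=506: ELSE → -94
order_id=507: priority >= 4 and channel <> 'web' → 327
order_id=508: ELSE → -854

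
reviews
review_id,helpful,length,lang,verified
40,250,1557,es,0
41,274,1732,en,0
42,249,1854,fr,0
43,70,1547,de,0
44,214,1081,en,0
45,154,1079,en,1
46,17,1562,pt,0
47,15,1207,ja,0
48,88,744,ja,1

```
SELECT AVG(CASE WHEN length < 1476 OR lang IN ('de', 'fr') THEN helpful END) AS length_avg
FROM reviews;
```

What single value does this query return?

review_id=40: ✗
review_id=41: ✗
review_id=42: ✓ → 249
review_id=43: ✓ → 70
review_id=44: ✓ → 214
review_id=45: ✓ → 154
review_id=46: ✗
review_id=47: ✓ → 15
review_id=48: ✓ → 88
length_avg = (249 + 70 + 214 + 154 + 15 + 88) / 6 = 131.6666666667

131.6666666667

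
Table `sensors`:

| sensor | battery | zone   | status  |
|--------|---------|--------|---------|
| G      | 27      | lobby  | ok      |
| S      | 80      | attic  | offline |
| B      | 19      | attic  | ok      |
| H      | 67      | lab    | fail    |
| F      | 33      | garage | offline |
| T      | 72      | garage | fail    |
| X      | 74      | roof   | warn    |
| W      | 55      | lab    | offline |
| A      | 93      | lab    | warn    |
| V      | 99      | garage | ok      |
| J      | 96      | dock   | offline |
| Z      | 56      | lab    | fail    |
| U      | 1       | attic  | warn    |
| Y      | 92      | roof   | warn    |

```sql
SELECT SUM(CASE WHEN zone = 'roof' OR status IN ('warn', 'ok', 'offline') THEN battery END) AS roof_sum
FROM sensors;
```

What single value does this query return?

sensor=G: ✓ → 27
sensor=S: ✓ → 80
sensor=B: ✓ → 19
sensor=H: ✗
sensor=F: ✓ → 33
sensor=T: ✗
sensor=X: ✓ → 74
sensor=W: ✓ → 55
sensor=A: ✓ → 93
sensor=V: ✓ → 99
sensor=J: ✓ → 96
sensor=Z: ✗
sensor=U: ✓ → 1
sensor=Y: ✓ → 92
roof_sum = 27 + 80 + 19 + 33 + 74 + 55 + 93 + 99 + 96 + 1 + 92 = 669

669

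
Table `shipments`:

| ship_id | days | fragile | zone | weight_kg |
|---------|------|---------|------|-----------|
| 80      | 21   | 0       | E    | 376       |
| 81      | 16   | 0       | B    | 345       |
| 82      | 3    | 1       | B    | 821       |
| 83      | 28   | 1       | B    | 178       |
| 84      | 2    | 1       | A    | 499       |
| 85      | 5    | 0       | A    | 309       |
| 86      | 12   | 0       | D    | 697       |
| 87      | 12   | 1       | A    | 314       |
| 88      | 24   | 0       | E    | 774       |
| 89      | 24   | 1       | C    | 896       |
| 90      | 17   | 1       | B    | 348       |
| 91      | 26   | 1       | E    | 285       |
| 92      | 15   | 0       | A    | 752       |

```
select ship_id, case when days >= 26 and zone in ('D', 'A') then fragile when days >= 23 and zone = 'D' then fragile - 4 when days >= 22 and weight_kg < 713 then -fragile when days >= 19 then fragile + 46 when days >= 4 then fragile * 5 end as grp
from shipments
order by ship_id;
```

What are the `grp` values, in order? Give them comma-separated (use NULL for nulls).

ship_id=80: days >= 19 → 46
ship_id=81: days >= 4 → 0
ship_id=82: (no match → NULL) → NULL
ship_id=83: days >= 22 and weight_kg < 713 → -1
ship_id=84: (no match → NULL) → NULL
ship_id=85: days >= 4 → 0
ship_id=86: days >= 4 → 0
ship_id=87: days >= 4 → 5
ship_id=88: days >= 19 → 46
ship_id=89: days >= 19 → 47
ship_id=90: days >= 4 → 5
ship_id=91: days >= 22 and weight_kg < 713 → -1
ship_id=92: days >= 4 → 0

46, 0, NULL, -1, NULL, 0, 0, 5, 46, 47, 5, -1, 0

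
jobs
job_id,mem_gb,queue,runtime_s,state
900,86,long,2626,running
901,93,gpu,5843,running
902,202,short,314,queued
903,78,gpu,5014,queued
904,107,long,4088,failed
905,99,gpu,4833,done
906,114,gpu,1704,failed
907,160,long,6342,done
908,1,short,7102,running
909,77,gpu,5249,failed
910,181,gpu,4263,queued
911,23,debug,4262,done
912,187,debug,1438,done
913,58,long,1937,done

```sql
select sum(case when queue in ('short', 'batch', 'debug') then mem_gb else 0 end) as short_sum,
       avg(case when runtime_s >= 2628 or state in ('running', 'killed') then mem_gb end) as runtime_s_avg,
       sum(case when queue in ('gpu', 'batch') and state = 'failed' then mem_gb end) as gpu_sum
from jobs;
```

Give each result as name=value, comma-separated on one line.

short_sum=413, runtime_s_avg=90.5, gpu_sum=191

[short_sum: queue in ('short', 'batch', 'debug')]
job_id=900: ✗
job_id=901: ✗
job_id=902: ✓ → 202
job_id=903: ✗
job_id=904: ✗
job_id=905: ✗
job_id=906: ✗
job_id=907: ✗
job_id=908: ✓ → 1
job_id=909: ✗
job_id=910: ✗
job_id=911: ✓ → 23
job_id=912: ✓ → 187
job_id=913: ✗
short_sum = 202 + 1 + 23 + 187 = 413
—
[runtime_s_avg: runtime_s >= 2628 or state in ('running', 'killed')]
job_id=900: ✓ → 86
job_id=901: ✓ → 93
job_id=902: ✗
job_id=903: ✓ → 78
job_id=904: ✓ → 107
job_id=905: ✓ → 99
job_id=906: ✗
job_id=907: ✓ → 160
job_id=908: ✓ → 1
job_id=909: ✓ → 77
job_id=910: ✓ → 181
job_id=911: ✓ → 23
job_id=912: ✗
job_id=913: ✗
runtime_s_avg = (86 + 93 + 78 + 107 + 99 + 160 + 1 + 77 + 181 + 23) / 10 = 90.5
—
[gpu_sum: queue in ('gpu', 'batch') and state = 'failed']
job_id=900: ✗
job_id=901: ✗
job_id=902: ✗
job_id=903: ✗
job_id=904: ✗
job_id=905: ✗
job_id=906: ✓ → 114
job_id=907: ✗
job_id=908: ✗
job_id=909: ✓ → 77
job_id=910: ✗
job_id=911: ✗
job_id=912: ✗
job_id=913: ✗
gpu_sum = 114 + 77 = 191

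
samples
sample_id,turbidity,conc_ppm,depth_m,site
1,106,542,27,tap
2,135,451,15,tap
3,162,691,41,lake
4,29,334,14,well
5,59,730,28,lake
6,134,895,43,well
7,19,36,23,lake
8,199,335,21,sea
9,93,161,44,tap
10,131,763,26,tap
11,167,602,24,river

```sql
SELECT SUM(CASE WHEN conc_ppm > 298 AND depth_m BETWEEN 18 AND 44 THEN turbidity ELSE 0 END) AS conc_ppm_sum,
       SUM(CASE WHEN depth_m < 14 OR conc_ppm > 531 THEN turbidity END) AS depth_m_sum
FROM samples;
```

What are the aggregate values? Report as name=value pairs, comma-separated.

conc_ppm_sum=958, depth_m_sum=759

[conc_ppm_sum: conc_ppm > 298 AND depth_m BETWEEN 18 AND 44]
sample_id=1: ✓ → 106
sample_id=2: ✗
sample_id=3: ✓ → 162
sample_id=4: ✗
sample_id=5: ✓ → 59
sample_id=6: ✓ → 134
sample_id=7: ✗
sample_id=8: ✓ → 199
sample_id=9: ✗
sample_id=10: ✓ → 131
sample_id=11: ✓ → 167
conc_ppm_sum = 106 + 162 + 59 + 134 + 199 + 131 + 167 = 958
—
[depth_m_sum: depth_m < 14 OR conc_ppm > 531]
sample_id=1: ✓ → 106
sample_id=2: ✗
sample_id=3: ✓ → 162
sample_id=4: ✗
sample_id=5: ✓ → 59
sample_id=6: ✓ → 134
sample_id=7: ✗
sample_id=8: ✗
sample_id=9: ✗
sample_id=10: ✓ → 131
sample_id=11: ✓ → 167
depth_m_sum = 106 + 162 + 59 + 134 + 131 + 167 = 759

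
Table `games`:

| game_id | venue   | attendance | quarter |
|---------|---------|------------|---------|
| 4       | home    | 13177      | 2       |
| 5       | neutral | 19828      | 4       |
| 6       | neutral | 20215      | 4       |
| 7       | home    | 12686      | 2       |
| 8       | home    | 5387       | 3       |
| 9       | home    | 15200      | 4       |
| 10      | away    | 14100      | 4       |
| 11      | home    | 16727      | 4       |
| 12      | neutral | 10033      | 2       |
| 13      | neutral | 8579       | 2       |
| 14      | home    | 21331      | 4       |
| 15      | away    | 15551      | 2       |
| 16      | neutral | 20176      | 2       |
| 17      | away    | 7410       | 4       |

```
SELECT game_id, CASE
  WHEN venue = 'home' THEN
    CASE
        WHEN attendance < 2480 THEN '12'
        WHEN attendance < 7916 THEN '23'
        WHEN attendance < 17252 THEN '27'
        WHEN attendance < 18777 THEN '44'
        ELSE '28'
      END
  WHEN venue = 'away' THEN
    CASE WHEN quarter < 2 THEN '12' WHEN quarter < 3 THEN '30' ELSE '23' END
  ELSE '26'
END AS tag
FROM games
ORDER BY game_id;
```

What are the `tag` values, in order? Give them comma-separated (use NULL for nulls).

27, 26, 26, 27, 23, 27, 23, 27, 26, 26, 28, 30, 26, 23

game_id=4: venue='home' → inner[attendance < 17252] → 27
game_id=5: venue='neutral' → outer ELSE → 26
game_id=6: venue='neutral' → outer ELSE → 26
game_id=7: venue='home' → inner[attendance < 17252] → 27
game_id=8: venue='home' → inner[attendance < 7916] → 23
game_id=9: venue='home' → inner[attendance < 17252] → 27
game_id=10: venue='away' → inner[ELSE] → 23
game_id=11: venue='home' → inner[attendance < 17252] → 27
game_id=12: venue='neutral' → outer ELSE → 26
game_id=13: venue='neutral' → outer ELSE → 26
game_id=14: venue='home' → inner[ELSE] → 28
game_id=15: venue='away' → inner[quarter < 3] → 30
game_id=16: venue='neutral' → outer ELSE → 26
game_id=17: venue='away' → inner[ELSE] → 23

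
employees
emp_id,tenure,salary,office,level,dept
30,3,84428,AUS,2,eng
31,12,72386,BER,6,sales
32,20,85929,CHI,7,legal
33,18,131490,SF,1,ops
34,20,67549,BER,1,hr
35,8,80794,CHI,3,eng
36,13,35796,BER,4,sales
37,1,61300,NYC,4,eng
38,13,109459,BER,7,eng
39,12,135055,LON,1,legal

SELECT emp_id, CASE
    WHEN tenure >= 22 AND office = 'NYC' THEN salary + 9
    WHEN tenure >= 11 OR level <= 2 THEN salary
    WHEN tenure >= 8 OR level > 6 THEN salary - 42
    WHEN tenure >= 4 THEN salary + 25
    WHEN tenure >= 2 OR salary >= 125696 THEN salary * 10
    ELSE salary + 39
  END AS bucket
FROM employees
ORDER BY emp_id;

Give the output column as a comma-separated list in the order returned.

84428, 72386, 85929, 131490, 67549, 80752, 35796, 61339, 109459, 135055

emp_id=30: tenure >= 11 OR level <= 2 → 84428
emp_id=31: tenure >= 11 OR level <= 2 → 72386
emp_id=32: tenure >= 11 OR level <= 2 → 85929
emp_id=33: tenure >= 11 OR level <= 2 → 131490
emp_id=34: tenure >= 11 OR level <= 2 → 67549
emp_id=35: tenure >= 8 OR level > 6 → 80752
emp_id=36: tenure >= 11 OR level <= 2 → 35796
emp_id=37: ELSE → 61339
emp_id=38: tenure >= 11 OR level <= 2 → 109459
emp_id=39: tenure >= 11 OR level <= 2 → 135055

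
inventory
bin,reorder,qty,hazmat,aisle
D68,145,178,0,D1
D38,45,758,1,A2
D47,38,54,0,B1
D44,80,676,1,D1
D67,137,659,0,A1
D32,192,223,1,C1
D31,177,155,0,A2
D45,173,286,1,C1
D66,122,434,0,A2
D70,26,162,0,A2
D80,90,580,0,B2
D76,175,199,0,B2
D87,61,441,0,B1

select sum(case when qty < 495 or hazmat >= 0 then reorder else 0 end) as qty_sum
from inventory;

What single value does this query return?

bin=D68: ✓ → 145
bin=D38: ✓ → 45
bin=D47: ✓ → 38
bin=D44: ✓ → 80
bin=D67: ✓ → 137
bin=D32: ✓ → 192
bin=D31: ✓ → 177
bin=D45: ✓ → 173
bin=D66: ✓ → 122
bin=D70: ✓ → 26
bin=D80: ✓ → 90
bin=D76: ✓ → 175
bin=D87: ✓ → 61
qty_sum = 145 + 45 + 38 + 80 + 137 + 192 + 177 + 173 + 122 + 26 + 90 + 175 + 61 = 1461

1461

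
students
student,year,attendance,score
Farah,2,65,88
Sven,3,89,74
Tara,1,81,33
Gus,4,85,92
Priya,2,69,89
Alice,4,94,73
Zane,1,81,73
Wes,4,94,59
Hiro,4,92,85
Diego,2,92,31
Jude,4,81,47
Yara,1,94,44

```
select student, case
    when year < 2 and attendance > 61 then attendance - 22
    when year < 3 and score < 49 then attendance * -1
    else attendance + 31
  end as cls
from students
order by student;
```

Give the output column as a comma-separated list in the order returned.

125, -92, 96, 116, 123, 112, 100, 120, 59, 125, 72, 59

student=Alice: ELSE → 125
student=Diego: year < 3 and score < 49 → -92
student=Farah: ELSE → 96
student=Gus: ELSE → 116
student=Hiro: ELSE → 123
student=Jude: ELSE → 112
student=Priya: ELSE → 100
student=Sven: ELSE → 120
student=Tara: year < 2 and attendance > 61 → 59
student=Wes: ELSE → 125
student=Yara: year < 2 and attendance > 61 → 72
student=Zane: year < 2 and attendance > 61 → 59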